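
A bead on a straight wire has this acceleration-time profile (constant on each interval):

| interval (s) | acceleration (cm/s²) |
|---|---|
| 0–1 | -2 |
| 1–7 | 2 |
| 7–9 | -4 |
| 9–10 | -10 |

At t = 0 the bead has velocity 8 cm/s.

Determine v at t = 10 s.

0 cm/s

Δv equals the area under the a-t graph; then v = v₀ + Δv.
0–1 s: -2 × 1 = -2 cm/s
1–7 s: 2 × 6 = 12 cm/s
7–9 s: -4 × 2 = -8 cm/s
9–10 s: -10 × 1 = -10 cm/s
Δv = -8 cm/s, so v(10) = 8 + (-8) = 0 cm/s.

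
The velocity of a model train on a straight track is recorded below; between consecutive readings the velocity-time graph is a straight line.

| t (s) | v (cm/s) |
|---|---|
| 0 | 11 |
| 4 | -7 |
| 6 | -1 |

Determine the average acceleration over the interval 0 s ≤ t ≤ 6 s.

-2 cm/s²

Average acceleration = Δv/Δt = (-1 − 11)/(6 − 0) = -2 cm/s².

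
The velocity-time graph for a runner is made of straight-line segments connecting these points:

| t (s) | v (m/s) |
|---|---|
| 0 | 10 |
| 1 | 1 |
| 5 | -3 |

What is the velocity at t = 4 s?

-2 m/s

On 1–5 s the graph is linear from 1 to -3 m/s: v(4) = 1 + (-3 − 1)·(4 − 1)/(5 − 1) = -2 m/s.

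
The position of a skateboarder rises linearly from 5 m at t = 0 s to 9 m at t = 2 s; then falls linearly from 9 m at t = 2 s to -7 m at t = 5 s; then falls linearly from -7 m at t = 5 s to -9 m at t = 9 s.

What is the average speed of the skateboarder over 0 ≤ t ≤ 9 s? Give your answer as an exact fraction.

22/9 m/s

Average speed = (total path length)/(elapsed time); on a piecewise-linear x-t graph the path length is Σ|Δx|.
0–2 s: |Δx| = |9 − 5| = 4 m
2–5 s: |Δx| = |-7 − 9| = 16 m
5–9 s: |Δx| = |-9 − -7| = 2 m
Total path = 22 m; average speed = 22/9 = 22/9 m/s.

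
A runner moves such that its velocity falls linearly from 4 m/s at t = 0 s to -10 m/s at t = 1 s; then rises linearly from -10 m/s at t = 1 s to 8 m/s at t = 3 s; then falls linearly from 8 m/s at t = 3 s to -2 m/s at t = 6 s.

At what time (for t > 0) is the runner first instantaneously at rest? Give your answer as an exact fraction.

t = 2/7 s

v changes sign on 0–1 s (from 4 to -10); the graph is linear there, so v = 0 at t = 0 + (-4)·(1 − 0)/(-10 − 4) = 2/7 s.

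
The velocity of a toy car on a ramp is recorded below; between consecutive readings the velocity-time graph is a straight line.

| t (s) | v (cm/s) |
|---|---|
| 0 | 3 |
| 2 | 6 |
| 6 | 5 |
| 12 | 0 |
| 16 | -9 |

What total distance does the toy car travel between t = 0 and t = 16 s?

Total distance travelled is ∫|v| dt — sum the magnitudes of each area piece.
0–2 s: |½(3 + 6)(2)| = 9 cm
2–6 s: |½(6 + 5)(4)| = 22 cm
6–12 s: |½(5 + 0)(6)| = 15 cm
12–16 s: |½(0 + -9)(4)| = 18 cm
Total distance = 64 cm

64 cm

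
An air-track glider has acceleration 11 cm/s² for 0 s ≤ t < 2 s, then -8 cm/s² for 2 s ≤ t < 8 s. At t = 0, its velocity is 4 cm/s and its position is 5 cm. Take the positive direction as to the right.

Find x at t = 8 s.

47 cm

On each constant-a segment, Δv = aΔt and Δx = v₀Δt + ½aΔt²; chain segment to segment.
0–2 s: v starts 4 cm/s; Δx = 4·2 + ½·11·2² = 30 cm; v ends 26 cm/s.
2–8 s: v starts 26 cm/s; Δx = 26·6 + ½·-8·6² = 12 cm; v ends -22 cm/s.
x(8) = 5 + Σ Δx = 47 cm.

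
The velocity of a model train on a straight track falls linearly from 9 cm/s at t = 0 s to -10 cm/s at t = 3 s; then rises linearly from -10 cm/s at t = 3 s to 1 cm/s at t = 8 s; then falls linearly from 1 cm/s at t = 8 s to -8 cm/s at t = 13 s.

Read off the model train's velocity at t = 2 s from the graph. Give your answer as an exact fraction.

-11/3 cm/s

On 0–3 s the graph is linear from 9 to -10 cm/s: v(2) = 9 + (-10 − 9)·(2 − 0)/(3 − 0) = -11/3 cm/s.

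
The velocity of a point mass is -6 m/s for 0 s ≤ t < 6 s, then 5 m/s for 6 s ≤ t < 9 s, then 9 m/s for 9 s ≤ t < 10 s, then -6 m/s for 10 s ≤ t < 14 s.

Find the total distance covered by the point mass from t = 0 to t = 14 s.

84 m

Total distance travelled is ∫|v| dt — sum the magnitudes of each area piece.
0–6 s: |-6| × 6 = 36 m
6–9 s: |5| × 3 = 15 m
9–10 s: |9| × 1 = 9 m
10–14 s: |-6| × 4 = 24 m
Total distance = 84 m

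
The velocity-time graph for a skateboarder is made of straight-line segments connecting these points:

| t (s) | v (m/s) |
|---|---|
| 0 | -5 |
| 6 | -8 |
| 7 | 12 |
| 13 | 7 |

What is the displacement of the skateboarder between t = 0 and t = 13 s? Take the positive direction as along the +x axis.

20 m

Net displacement equals the area under the velocity-time graph (areas below the axis count negative).
0–6 s: ½(-5 + -8)(6) = -39 m
6–7 s: ½(-8 + 12)(1) = 2 m
7–13 s: ½(12 + 7)(6) = 57 m
Net displacement = 20 m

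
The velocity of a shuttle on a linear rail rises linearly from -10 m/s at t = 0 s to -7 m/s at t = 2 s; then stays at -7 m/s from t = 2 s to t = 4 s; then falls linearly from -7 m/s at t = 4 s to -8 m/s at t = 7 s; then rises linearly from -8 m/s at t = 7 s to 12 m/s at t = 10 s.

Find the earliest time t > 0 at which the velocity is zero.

t = 8.2 s

v changes sign on 7–10 s (from -8 to 12); the graph is linear there, so v = 0 at t = 7 + (8)·(10 − 7)/(12 − -8) = 8.2 s.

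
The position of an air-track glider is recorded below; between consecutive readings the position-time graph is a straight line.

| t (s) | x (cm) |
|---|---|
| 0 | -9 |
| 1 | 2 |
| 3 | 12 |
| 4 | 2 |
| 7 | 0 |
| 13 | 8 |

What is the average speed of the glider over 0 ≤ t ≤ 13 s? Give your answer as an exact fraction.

41/13 cm/s

Average speed = (total path length)/(elapsed time); on a piecewise-linear x-t graph the path length is Σ|Δx|.
0–1 s: |Δx| = |2 − -9| = 11 cm
1–3 s: |Δx| = |12 − 2| = 10 cm
3–4 s: |Δx| = |2 − 12| = 10 cm
4–7 s: |Δx| = |0 − 2| = 2 cm
7–13 s: |Δx| = |8 − 0| = 8 cm
Total path = 41 cm; average speed = 41/13 = 41/13 cm/s.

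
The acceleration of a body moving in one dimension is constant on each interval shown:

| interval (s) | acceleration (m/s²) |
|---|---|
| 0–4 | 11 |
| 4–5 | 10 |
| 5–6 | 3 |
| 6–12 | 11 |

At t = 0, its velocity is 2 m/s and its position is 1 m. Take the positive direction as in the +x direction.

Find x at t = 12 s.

On each constant-a segment, Δv = aΔt and Δx = v₀Δt + ½aΔt²; chain segment to segment.
0–4 s: v starts 2 m/s; Δx = 2·4 + ½·11·4² = 96 m; v ends 46 m/s.
4–5 s: v starts 46 m/s; Δx = 46·1 + ½·10·1² = 51 m; v ends 56 m/s.
5–6 s: v starts 56 m/s; Δx = 56·1 + ½·3·1² = 57.5 m; v ends 59 m/s.
6–12 s: v starts 59 m/s; Δx = 59·6 + ½·11·6² = 552 m; v ends 125 m/s.
x(12) = 1 + Σ Δx = 757.5 m.

757.5 m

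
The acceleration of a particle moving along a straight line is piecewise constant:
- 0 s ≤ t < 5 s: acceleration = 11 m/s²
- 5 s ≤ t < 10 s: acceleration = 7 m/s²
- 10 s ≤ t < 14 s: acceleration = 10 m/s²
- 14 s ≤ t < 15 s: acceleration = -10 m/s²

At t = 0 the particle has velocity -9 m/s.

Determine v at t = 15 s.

111 m/s

Δv equals the area under the a-t graph; then v = v₀ + Δv.
0–5 s: 11 × 5 = 55 m/s
5–10 s: 7 × 5 = 35 m/s
10–14 s: 10 × 4 = 40 m/s
14–15 s: -10 × 1 = -10 m/s
Δv = 120 m/s, so v(15) = -9 + (120) = 111 m/s.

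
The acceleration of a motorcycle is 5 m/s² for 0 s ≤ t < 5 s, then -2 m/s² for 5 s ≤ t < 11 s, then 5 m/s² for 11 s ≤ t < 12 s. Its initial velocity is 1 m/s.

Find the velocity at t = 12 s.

Δv equals the area under the a-t graph; then v = v₀ + Δv.
0–5 s: 5 × 5 = 25 m/s
5–11 s: -2 × 6 = -12 m/s
11–12 s: 5 × 1 = 5 m/s
Δv = 18 m/s, so v(12) = 1 + (18) = 19 m/s.

19 m/s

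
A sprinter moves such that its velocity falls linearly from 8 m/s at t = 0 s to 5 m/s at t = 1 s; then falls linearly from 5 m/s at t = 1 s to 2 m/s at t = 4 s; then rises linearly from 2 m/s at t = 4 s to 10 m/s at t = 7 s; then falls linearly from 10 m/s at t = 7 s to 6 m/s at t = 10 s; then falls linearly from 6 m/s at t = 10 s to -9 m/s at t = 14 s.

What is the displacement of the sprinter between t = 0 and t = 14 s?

Displacement is the signed area under the v-t curve.
0–1 s: ½(8 + 5)(1) = 6.5 m
1–4 s: ½(5 + 2)(3) = 10.5 m
4–7 s: ½(2 + 10)(3) = 18 m
7–10 s: ½(10 + 6)(3) = 24 m
10–14 s: ½(6 + -9)(4) = -6 m
Net displacement = 53 m

53 m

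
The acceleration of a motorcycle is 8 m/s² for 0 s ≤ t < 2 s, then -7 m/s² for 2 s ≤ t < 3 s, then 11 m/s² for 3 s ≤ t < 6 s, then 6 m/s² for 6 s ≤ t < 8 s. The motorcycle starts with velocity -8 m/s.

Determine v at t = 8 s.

Δv equals the area under the a-t graph; then v = v₀ + Δv.
0–2 s: 8 × 2 = 16 m/s
2–3 s: -7 × 1 = -7 m/s
3–6 s: 11 × 3 = 33 m/s
6–8 s: 6 × 2 = 12 m/s
Δv = 54 m/s, so v(8) = -8 + (54) = 46 m/s.

46 m/s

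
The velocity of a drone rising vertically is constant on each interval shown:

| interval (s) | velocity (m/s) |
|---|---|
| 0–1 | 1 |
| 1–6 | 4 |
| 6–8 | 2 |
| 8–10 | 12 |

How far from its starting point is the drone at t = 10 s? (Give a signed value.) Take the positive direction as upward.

Displacement is the signed area under the v-t curve.
0–1 s: 1 × 1 = 1 m
1–6 s: 4 × 5 = 20 m
6–8 s: 2 × 2 = 4 m
8–10 s: 12 × 2 = 24 m
Net displacement = 49 m

49 m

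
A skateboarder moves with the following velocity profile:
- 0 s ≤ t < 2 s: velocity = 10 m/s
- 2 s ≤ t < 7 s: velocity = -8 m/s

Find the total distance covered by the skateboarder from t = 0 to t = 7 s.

60 m

Distance (not displacement) is the total path length: add the absolute areas under v-t.
0–2 s: |10| × 2 = 20 m
2–7 s: |-8| × 5 = 40 m
Total distance = 60 m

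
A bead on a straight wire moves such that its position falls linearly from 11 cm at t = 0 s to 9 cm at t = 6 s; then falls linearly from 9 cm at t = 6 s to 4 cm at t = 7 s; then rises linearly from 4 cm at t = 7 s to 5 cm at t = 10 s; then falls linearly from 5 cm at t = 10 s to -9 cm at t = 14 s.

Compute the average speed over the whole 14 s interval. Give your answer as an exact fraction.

Average speed = (total path length)/(elapsed time); on a piecewise-linear x-t graph the path length is Σ|Δx|.
0–6 s: |Δx| = |9 − 11| = 2 cm
6–7 s: |Δx| = |4 − 9| = 5 cm
7–10 s: |Δx| = |5 − 4| = 1 cm
10–14 s: |Δx| = |-9 − 5| = 14 cm
Total path = 22 cm; average speed = 22/14 = 11/7 cm/s.

11/7 cm/s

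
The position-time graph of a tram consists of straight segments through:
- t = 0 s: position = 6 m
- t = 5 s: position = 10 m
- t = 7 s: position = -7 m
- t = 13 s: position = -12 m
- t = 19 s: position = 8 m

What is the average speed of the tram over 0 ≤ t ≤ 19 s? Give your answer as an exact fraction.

46/19 m/s

Average speed = (total path length)/(elapsed time); on a piecewise-linear x-t graph the path length is Σ|Δx|.
0–5 s: |Δx| = |10 − 6| = 4 m
5–7 s: |Δx| = |-7 − 10| = 17 m
7–13 s: |Δx| = |-12 − -7| = 5 m
13–19 s: |Δx| = |8 − -12| = 20 m
Total path = 46 m; average speed = 46/19 = 46/19 m/s.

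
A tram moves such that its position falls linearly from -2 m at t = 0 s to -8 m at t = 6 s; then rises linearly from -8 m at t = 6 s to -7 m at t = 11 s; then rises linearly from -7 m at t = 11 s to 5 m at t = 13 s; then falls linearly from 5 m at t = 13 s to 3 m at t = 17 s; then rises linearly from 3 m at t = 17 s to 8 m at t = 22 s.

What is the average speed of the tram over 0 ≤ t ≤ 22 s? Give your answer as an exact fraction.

13/11 m/s

Average speed = (total path length)/(elapsed time); on a piecewise-linear x-t graph the path length is Σ|Δx|.
0–6 s: |Δx| = |-8 − -2| = 6 m
6–11 s: |Δx| = |-7 − -8| = 1 m
11–13 s: |Δx| = |5 − -7| = 12 m
13–17 s: |Δx| = |3 − 5| = 2 m
17–22 s: |Δx| = |8 − 3| = 5 m
Total path = 26 m; average speed = 26/22 = 13/11 m/s.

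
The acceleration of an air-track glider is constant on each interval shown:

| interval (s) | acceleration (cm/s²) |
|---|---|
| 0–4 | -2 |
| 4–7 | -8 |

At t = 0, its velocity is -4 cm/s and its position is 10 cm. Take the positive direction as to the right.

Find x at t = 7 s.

On each constant-a segment, Δv = aΔt and Δx = v₀Δt + ½aΔt²; chain segment to segment.
0–4 s: v starts -4 cm/s; Δx = -4·4 + ½·-2·4² = -32 cm; v ends -12 cm/s.
4–7 s: v starts -12 cm/s; Δx = -12·3 + ½·-8·3² = -72 cm; v ends -36 cm/s.
x(7) = 10 + Σ Δx = -94 cm.

-94 cm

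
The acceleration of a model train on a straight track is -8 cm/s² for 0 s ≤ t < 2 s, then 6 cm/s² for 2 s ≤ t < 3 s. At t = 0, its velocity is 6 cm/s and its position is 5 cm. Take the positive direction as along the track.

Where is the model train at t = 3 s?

-6 cm

On each constant-a segment, Δv = aΔt and Δx = v₀Δt + ½aΔt²; chain segment to segment.
0–2 s: v starts 6 cm/s; Δx = 6·2 + ½·-8·2² = -4 cm; v ends -10 cm/s.
2–3 s: v starts -10 cm/s; Δx = -10·1 + ½·6·1² = -7 cm; v ends -4 cm/s.
x(3) = 5 + Σ Δx = -6 cm.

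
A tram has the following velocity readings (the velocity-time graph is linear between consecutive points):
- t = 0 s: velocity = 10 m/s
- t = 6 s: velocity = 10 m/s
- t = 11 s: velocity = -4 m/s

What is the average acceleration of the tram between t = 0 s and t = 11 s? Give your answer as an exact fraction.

Average acceleration = Δv/Δt = (-4 − 10)/(11 − 0) = -14/11 m/s².

-14/11 m/s²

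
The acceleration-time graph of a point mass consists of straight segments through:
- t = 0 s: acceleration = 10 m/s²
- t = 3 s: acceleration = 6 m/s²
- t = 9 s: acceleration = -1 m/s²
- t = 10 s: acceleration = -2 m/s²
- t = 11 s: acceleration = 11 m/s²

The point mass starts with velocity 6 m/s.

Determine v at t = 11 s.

48 m/s

Δv equals the area under the a-t graph; then v = v₀ + Δv.
0–3 s: ½(10 + 6)(3) = 24 m/s
3–9 s: ½(6 + -1)(6) = 15 m/s
9–10 s: ½(-1 + -2)(1) = -1.5 m/s
10–11 s: ½(-2 + 11)(1) = 4.5 m/s
Δv = 42 m/s, so v(11) = 6 + (42) = 48 m/s.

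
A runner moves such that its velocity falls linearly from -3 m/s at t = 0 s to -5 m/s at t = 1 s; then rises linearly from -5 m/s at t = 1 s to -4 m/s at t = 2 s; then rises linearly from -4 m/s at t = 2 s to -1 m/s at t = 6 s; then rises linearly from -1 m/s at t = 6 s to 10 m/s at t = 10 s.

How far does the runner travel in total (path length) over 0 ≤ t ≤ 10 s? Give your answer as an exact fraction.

Total distance travelled is ∫|v| dt — sum the magnitudes of each area piece.
0–1 s: |½(-3 + -5)(1)| = 4 m
1–2 s: |½(-5 + -4)(1)| = 4.5 m
2–6 s: |½(-4 + -1)(4)| = 10 m
6–10 s: v = 0 at t = 70/11 s; triangle areas 2/11 + 200/11 = 202/11 m
Total distance = 811/22 m

811/22 m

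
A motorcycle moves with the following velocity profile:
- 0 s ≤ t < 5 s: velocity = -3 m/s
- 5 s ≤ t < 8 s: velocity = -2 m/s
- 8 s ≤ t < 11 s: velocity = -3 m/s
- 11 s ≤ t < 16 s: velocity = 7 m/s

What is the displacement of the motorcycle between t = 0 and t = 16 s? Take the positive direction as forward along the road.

Net displacement equals the area under the velocity-time graph (areas below the axis count negative).
0–5 s: -3 × 5 = -15 m
5–8 s: -2 × 3 = -6 m
8–11 s: -3 × 3 = -9 m
11–16 s: 7 × 5 = 35 m
Net displacement = 5 m

5 m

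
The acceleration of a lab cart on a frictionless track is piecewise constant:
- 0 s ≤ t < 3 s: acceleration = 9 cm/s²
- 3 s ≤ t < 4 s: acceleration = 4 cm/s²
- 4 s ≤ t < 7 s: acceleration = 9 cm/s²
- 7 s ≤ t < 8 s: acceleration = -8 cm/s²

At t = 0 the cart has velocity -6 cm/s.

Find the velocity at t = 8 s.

44 cm/s

Δv equals the area under the a-t graph; then v = v₀ + Δv.
0–3 s: 9 × 3 = 27 cm/s
3–4 s: 4 × 1 = 4 cm/s
4–7 s: 9 × 3 = 27 cm/s
7–8 s: -8 × 1 = -8 cm/s
Δv = 50 cm/s, so v(8) = -6 + (50) = 44 cm/s.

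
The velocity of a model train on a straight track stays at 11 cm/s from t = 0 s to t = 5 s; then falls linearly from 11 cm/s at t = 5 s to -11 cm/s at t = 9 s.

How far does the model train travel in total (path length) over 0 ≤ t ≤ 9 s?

77 cm

Total distance travelled is ∫|v| dt — sum the magnitudes of each area piece.
0–5 s: |11| × 5 = 55 cm
5–9 s: v = 0 at t = 7 s; triangle areas 11 + 11 = 22 cm
Total distance = 77 cm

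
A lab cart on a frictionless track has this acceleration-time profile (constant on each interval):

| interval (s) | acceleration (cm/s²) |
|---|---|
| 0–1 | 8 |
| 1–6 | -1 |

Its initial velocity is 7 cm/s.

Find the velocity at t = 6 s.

Δv equals the area under the a-t graph; then v = v₀ + Δv.
0–1 s: 8 × 1 = 8 cm/s
1–6 s: -1 × 5 = -5 cm/s
Δv = 3 cm/s, so v(6) = 7 + (3) = 10 cm/s.

10 cm/s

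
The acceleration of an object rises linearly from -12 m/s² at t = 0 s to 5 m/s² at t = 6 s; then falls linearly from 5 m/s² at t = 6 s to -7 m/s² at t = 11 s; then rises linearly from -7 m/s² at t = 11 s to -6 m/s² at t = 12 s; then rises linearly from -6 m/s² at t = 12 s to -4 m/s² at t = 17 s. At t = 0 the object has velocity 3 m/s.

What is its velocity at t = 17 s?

Δv equals the area under the a-t graph; then v = v₀ + Δv.
0–6 s: ½(-12 + 5)(6) = -21 m/s
6–11 s: ½(5 + -7)(5) = -5 m/s
11–12 s: ½(-7 + -6)(1) = -6.5 m/s
12–17 s: ½(-6 + -4)(5) = -25 m/s
Δv = -57.5 m/s, so v(17) = 3 + (-57.5) = -54.5 m/s.

-54.5 m/s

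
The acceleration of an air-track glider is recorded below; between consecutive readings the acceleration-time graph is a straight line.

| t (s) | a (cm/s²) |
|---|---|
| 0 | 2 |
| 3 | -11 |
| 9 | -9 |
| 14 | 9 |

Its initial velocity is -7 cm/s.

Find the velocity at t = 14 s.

Δv equals the area under the a-t graph; then v = v₀ + Δv.
0–3 s: ½(2 + -11)(3) = -13.5 cm/s
3–9 s: ½(-11 + -9)(6) = -60 cm/s
9–14 s: ½(-9 + 9)(5) = 0 cm/s
Δv = -73.5 cm/s, so v(14) = -7 + (-73.5) = -80.5 cm/s.

-80.5 cm/s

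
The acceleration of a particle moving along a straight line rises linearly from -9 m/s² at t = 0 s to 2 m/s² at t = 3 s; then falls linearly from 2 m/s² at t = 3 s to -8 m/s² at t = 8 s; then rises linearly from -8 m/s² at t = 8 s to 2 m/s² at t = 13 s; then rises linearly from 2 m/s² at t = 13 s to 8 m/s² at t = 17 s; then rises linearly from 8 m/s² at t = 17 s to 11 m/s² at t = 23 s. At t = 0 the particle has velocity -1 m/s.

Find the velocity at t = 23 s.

35.5 m/s

Δv equals the area under the a-t graph; then v = v₀ + Δv.
0–3 s: ½(-9 + 2)(3) = -10.5 m/s
3–8 s: ½(2 + -8)(5) = -15 m/s
8–13 s: ½(-8 + 2)(5) = -15 m/s
13–17 s: ½(2 + 8)(4) = 20 m/s
17–23 s: ½(8 + 11)(6) = 57 m/s
Δv = 36.5 m/s, so v(23) = -1 + (36.5) = 35.5 m/s.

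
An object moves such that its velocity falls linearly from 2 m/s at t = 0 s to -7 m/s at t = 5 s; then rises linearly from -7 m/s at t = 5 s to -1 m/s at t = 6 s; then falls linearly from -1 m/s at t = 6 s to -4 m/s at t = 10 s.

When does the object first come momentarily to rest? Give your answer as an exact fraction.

t = 10/9 s

v changes sign on 0–5 s (from 2 to -7); the graph is linear there, so v = 0 at t = 0 + (-2)·(5 − 0)/(-7 − 2) = 10/9 s.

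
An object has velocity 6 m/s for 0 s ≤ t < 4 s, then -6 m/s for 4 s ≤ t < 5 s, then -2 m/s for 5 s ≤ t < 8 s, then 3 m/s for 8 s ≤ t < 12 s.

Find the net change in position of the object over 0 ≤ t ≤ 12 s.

Displacement is the signed area under the v-t curve.
0–4 s: 6 × 4 = 24 m
4–5 s: -6 × 1 = -6 m
5–8 s: -2 × 3 = -6 m
8–12 s: 3 × 4 = 12 m
Net displacement = 24 m

24 m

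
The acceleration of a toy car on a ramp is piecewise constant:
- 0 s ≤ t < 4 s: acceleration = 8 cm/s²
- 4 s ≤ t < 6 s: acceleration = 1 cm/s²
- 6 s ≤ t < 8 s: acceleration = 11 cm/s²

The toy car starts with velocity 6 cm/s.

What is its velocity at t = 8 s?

62 cm/s

Δv equals the area under the a-t graph; then v = v₀ + Δv.
0–4 s: 8 × 4 = 32 cm/s
4–6 s: 1 × 2 = 2 cm/s
6–8 s: 11 × 2 = 22 cm/s
Δv = 56 cm/s, so v(8) = 6 + (56) = 62 cm/s.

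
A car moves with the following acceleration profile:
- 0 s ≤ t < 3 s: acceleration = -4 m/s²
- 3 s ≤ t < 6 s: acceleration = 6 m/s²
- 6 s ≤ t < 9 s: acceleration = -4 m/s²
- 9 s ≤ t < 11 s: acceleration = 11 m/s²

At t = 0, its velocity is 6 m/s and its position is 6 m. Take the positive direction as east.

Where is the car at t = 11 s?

On each constant-a segment, Δv = aΔt and Δx = v₀Δt + ½aΔt²; chain segment to segment.
0–3 s: v starts 6 m/s; Δx = 6·3 + ½·-4·3² = 0 m; v ends -6 m/s.
3–6 s: v starts -6 m/s; Δx = -6·3 + ½·6·3² = 9 m; v ends 12 m/s.
6–9 s: v starts 12 m/s; Δx = 12·3 + ½·-4·3² = 18 m; v ends 0 m/s.
9–11 s: v starts 0 m/s; Δx = 0·2 + ½·11·2² = 22 m; v ends 22 m/s.
x(11) = 6 + Σ Δx = 55 m.

55 m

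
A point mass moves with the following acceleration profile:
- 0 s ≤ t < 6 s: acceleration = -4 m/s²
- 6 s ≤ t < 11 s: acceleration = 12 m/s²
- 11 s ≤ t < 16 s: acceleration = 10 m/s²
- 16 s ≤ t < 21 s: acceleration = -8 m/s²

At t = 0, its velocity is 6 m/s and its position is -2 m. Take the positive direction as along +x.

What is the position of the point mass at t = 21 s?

717 m

On each constant-a segment, Δv = aΔt and Δx = v₀Δt + ½aΔt²; chain segment to segment.
0–6 s: v starts 6 m/s; Δx = 6·6 + ½·-4·6² = -36 m; v ends -18 m/s.
6–11 s: v starts -18 m/s; Δx = -18·5 + ½·12·5² = 60 m; v ends 42 m/s.
11–16 s: v starts 42 m/s; Δx = 42·5 + ½·10·5² = 335 m; v ends 92 m/s.
16–21 s: v starts 92 m/s; Δx = 92·5 + ½·-8·5² = 360 m; v ends 52 m/s.
x(21) = -2 + Σ Δx = 717 m.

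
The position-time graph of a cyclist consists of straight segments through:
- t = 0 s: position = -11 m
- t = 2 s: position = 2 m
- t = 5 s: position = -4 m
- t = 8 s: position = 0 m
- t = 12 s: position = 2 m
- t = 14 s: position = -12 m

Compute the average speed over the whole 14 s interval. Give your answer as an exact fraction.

39/14 m/s

Average speed = (total path length)/(elapsed time); on a piecewise-linear x-t graph the path length is Σ|Δx|.
0–2 s: |Δx| = |2 − -11| = 13 m
2–5 s: |Δx| = |-4 − 2| = 6 m
5–8 s: |Δx| = |0 − -4| = 4 m
8–12 s: |Δx| = |2 − 0| = 2 m
12–14 s: |Δx| = |-12 − 2| = 14 m
Total path = 39 m; average speed = 39/14 = 39/14 m/s.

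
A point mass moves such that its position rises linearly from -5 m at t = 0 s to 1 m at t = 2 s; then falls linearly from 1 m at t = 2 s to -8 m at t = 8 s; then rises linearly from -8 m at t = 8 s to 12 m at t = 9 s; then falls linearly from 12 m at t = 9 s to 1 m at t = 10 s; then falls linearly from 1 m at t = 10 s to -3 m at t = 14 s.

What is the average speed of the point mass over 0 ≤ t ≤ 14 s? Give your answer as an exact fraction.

Average speed = (total path length)/(elapsed time); on a piecewise-linear x-t graph the path length is Σ|Δx|.
0–2 s: |Δx| = |1 − -5| = 6 m
2–8 s: |Δx| = |-8 − 1| = 9 m
8–9 s: |Δx| = |12 − -8| = 20 m
9–10 s: |Δx| = |1 − 12| = 11 m
10–14 s: |Δx| = |-3 − 1| = 4 m
Total path = 50 m; average speed = 50/14 = 25/7 m/s.

25/7 m/s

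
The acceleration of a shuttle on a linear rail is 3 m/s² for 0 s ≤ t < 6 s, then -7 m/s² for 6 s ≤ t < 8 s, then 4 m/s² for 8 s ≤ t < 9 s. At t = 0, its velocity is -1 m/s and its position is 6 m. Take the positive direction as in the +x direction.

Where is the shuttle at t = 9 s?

79 m

On each constant-a segment, Δv = aΔt and Δx = v₀Δt + ½aΔt²; chain segment to segment.
0–6 s: v starts -1 m/s; Δx = -1·6 + ½·3·6² = 48 m; v ends 17 m/s.
6–8 s: v starts 17 m/s; Δx = 17·2 + ½·-7·2² = 20 m; v ends 3 m/s.
8–9 s: v starts 3 m/s; Δx = 3·1 + ½·4·1² = 5 m; v ends 7 m/s.
x(9) = 6 + Σ Δx = 79 m.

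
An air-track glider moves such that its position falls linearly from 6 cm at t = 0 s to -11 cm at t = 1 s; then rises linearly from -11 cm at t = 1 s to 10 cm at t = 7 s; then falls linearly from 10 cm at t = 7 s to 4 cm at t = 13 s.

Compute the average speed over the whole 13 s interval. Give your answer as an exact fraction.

Average speed = (total path length)/(elapsed time); on a piecewise-linear x-t graph the path length is Σ|Δx|.
0–1 s: |Δx| = |-11 − 6| = 17 cm
1–7 s: |Δx| = |10 − -11| = 21 cm
7–13 s: |Δx| = |4 − 10| = 6 cm
Total path = 44 cm; average speed = 44/13 = 44/13 cm/s.

44/13 cm/s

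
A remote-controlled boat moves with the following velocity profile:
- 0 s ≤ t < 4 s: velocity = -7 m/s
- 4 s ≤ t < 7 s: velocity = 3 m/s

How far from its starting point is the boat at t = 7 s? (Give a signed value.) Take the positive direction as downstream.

Net displacement equals the area under the velocity-time graph (areas below the axis count negative).
0–4 s: -7 × 4 = -28 m
4–7 s: 3 × 3 = 9 m
Net displacement = -19 m

-19 m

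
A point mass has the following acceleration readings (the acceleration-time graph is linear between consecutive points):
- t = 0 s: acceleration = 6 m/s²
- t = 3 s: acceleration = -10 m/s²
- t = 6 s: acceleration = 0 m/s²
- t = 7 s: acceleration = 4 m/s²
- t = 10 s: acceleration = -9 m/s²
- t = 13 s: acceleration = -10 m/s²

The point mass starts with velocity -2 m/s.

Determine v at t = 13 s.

-57 m/s

Δv equals the area under the a-t graph; then v = v₀ + Δv.
0–3 s: ½(6 + -10)(3) = -6 m/s
3–6 s: ½(-10 + 0)(3) = -15 m/s
6–7 s: ½(0 + 4)(1) = 2 m/s
7–10 s: ½(4 + -9)(3) = -7.5 m/s
10–13 s: ½(-9 + -10)(3) = -28.5 m/s
Δv = -55 m/s, so v(13) = -2 + (-55) = -57 m/s.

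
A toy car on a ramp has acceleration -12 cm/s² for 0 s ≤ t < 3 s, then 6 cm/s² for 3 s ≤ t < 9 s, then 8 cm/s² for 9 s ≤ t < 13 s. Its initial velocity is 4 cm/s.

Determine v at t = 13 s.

36 cm/s

Δv equals the area under the a-t graph; then v = v₀ + Δv.
0–3 s: -12 × 3 = -36 cm/s
3–9 s: 6 × 6 = 36 cm/s
9–13 s: 8 × 4 = 32 cm/s
Δv = 32 cm/s, so v(13) = 4 + (32) = 36 cm/s.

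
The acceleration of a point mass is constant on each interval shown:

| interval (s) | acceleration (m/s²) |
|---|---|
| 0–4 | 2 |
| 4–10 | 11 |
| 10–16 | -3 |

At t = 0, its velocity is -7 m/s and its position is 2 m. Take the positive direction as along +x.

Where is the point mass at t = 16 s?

542 m

On each constant-a segment, Δv = aΔt and Δx = v₀Δt + ½aΔt²; chain segment to segment.
0–4 s: v starts -7 m/s; Δx = -7·4 + ½·2·4² = -12 m; v ends 1 m/s.
4–10 s: v starts 1 m/s; Δx = 1·6 + ½·11·6² = 204 m; v ends 67 m/s.
10–16 s: v starts 67 m/s; Δx = 67·6 + ½·-3·6² = 348 m; v ends 49 m/s.
x(16) = 2 + Σ Δx = 542 m.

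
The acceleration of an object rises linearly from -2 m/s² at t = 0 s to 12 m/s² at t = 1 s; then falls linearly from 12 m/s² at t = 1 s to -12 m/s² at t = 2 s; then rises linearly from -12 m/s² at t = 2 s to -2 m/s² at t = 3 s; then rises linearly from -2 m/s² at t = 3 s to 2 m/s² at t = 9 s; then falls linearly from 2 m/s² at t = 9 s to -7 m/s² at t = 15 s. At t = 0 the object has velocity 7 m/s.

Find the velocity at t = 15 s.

-10 m/s

Δv equals the area under the a-t graph; then v = v₀ + Δv.
0–1 s: ½(-2 + 12)(1) = 5 m/s
1–2 s: ½(12 + -12)(1) = 0 m/s
2–3 s: ½(-12 + -2)(1) = -7 m/s
3–9 s: ½(-2 + 2)(6) = 0 m/s
9–15 s: ½(2 + -7)(6) = -15 m/s
Δv = -17 m/s, so v(15) = 7 + (-17) = -10 m/s.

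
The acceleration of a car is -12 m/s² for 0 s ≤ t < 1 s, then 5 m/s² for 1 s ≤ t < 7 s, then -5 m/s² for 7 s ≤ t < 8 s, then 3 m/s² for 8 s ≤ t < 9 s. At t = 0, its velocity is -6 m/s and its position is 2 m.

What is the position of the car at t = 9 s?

On each constant-a segment, Δv = aΔt and Δx = v₀Δt + ½aΔt²; chain segment to segment.
0–1 s: v starts -6 m/s; Δx = -6·1 + ½·-12·1² = -12 m; v ends -18 m/s.
1–7 s: v starts -18 m/s; Δx = -18·6 + ½·5·6² = -18 m; v ends 12 m/s.
7–8 s: v starts 12 m/s; Δx = 12·1 + ½·-5·1² = 9.5 m; v ends 7 m/s.
8–9 s: v starts 7 m/s; Δx = 7·1 + ½·3·1² = 8.5 m; v ends 10 m/s.
x(9) = 2 + Σ Δx = -10 m.

-10 m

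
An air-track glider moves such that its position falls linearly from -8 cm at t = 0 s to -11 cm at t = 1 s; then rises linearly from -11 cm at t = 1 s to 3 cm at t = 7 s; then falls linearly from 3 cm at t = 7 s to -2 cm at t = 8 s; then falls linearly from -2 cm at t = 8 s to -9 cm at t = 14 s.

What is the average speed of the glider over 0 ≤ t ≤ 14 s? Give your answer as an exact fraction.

29/14 cm/s

Average speed = (total path length)/(elapsed time); on a piecewise-linear x-t graph the path length is Σ|Δx|.
0–1 s: |Δx| = |-11 − -8| = 3 cm
1–7 s: |Δx| = |3 − -11| = 14 cm
7–8 s: |Δx| = |-2 − 3| = 5 cm
8–14 s: |Δx| = |-9 − -2| = 7 cm
Total path = 29 cm; average speed = 29/14 = 29/14 cm/s.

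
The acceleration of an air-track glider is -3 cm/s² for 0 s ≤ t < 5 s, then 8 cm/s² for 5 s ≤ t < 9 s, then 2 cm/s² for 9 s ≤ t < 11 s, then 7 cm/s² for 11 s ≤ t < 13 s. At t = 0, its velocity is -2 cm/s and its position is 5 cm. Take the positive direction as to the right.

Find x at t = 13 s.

39.5 cm

On each constant-a segment, Δv = aΔt and Δx = v₀Δt + ½aΔt²; chain segment to segment.
0–5 s: v starts -2 cm/s; Δx = -2·5 + ½·-3·5² = -47.5 cm; v ends -17 cm/s.
5–9 s: v starts -17 cm/s; Δx = -17·4 + ½·8·4² = -4 cm; v ends 15 cm/s.
9–11 s: v starts 15 cm/s; Δx = 15·2 + ½·2·2² = 34 cm; v ends 19 cm/s.
11–13 s: v starts 19 cm/s; Δx = 19·2 + ½·7·2² = 52 cm; v ends 33 cm/s.
x(13) = 5 + Σ Δx = 39.5 cm.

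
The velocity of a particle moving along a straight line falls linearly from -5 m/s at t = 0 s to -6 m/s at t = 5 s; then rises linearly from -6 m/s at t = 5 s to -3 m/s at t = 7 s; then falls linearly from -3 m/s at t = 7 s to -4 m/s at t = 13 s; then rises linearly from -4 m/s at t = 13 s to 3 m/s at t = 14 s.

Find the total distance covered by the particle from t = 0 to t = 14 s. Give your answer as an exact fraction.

415/7 m

Distance (not displacement) is the total path length: add the absolute areas under v-t.
0–5 s: |½(-5 + -6)(5)| = 27.5 m
5–7 s: |½(-6 + -3)(2)| = 9 m
7–13 s: |½(-3 + -4)(6)| = 21 m
13–14 s: v = 0 at t = 95/7 s; triangle areas 8/7 + 9/14 = 25/14 m
Total distance = 415/7 m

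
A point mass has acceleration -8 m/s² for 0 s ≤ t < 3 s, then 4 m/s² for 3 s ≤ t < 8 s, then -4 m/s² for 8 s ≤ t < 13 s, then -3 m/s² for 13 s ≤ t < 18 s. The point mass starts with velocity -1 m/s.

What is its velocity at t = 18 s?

Δv equals the area under the a-t graph; then v = v₀ + Δv.
0–3 s: -8 × 3 = -24 m/s
3–8 s: 4 × 5 = 20 m/s
8–13 s: -4 × 5 = -20 m/s
13–18 s: -3 × 5 = -15 m/s
Δv = -39 m/s, so v(18) = -1 + (-39) = -40 m/s.

-40 m/s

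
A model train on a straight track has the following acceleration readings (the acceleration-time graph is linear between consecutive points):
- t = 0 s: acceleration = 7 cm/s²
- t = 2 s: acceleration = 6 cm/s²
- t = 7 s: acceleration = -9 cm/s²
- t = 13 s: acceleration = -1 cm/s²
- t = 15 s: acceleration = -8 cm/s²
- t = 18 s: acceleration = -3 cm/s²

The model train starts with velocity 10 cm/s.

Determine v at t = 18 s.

Δv equals the area under the a-t graph; then v = v₀ + Δv.
0–2 s: ½(7 + 6)(2) = 13 cm/s
2–7 s: ½(6 + -9)(5) = -7.5 cm/s
7–13 s: ½(-9 + -1)(6) = -30 cm/s
13–15 s: ½(-1 + -8)(2) = -9 cm/s
15–18 s: ½(-8 + -3)(3) = -16.5 cm/s
Δv = -50 cm/s, so v(18) = 10 + (-50) = -40 cm/s.

-40 cm/s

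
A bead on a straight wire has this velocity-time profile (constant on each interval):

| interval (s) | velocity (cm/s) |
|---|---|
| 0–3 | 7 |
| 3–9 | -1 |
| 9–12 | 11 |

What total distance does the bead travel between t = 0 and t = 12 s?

60 cm

Total distance travelled is ∫|v| dt — sum the magnitudes of each area piece.
0–3 s: |7| × 3 = 21 cm
3–9 s: |-1| × 6 = 6 cm
9–12 s: |11| × 3 = 33 cm
Total distance = 60 cm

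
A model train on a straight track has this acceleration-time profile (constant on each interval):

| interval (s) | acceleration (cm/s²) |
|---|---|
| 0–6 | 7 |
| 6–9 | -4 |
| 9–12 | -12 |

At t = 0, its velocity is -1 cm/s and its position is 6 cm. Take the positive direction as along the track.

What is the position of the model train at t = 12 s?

On each constant-a segment, Δv = aΔt and Δx = v₀Δt + ½aΔt²; chain segment to segment.
0–6 s: v starts -1 cm/s; Δx = -1·6 + ½·7·6² = 120 cm; v ends 41 cm/s.
6–9 s: v starts 41 cm/s; Δx = 41·3 + ½·-4·3² = 105 cm; v ends 29 cm/s.
9–12 s: v starts 29 cm/s; Δx = 29·3 + ½·-12·3² = 33 cm; v ends -7 cm/s.
x(12) = 6 + Σ Δx = 264 cm.

264 cm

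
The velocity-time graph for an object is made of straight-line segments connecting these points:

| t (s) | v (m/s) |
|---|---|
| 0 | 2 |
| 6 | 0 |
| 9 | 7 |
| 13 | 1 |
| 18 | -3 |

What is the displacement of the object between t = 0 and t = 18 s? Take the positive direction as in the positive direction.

Net displacement equals the area under the velocity-time graph (areas below the axis count negative).
0–6 s: ½(2 + 0)(6) = 6 m
6–9 s: ½(0 + 7)(3) = 10.5 m
9–13 s: ½(7 + 1)(4) = 16 m
13–18 s: ½(1 + -3)(5) = -5 m
Net displacement = 27.5 m

27.5 m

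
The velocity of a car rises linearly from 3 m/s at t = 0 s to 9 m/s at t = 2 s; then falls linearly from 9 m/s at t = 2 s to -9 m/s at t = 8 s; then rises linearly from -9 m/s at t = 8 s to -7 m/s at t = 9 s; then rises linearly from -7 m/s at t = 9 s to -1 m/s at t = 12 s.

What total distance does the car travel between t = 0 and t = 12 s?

Distance (not displacement) is the total path length: add the absolute areas under v-t.
0–2 s: |½(3 + 9)(2)| = 12 m
2–8 s: v = 0 at t = 5 s; triangle areas 13.5 + 13.5 = 27 m
8–9 s: |½(-9 + -7)(1)| = 8 m
9–12 s: |½(-7 + -1)(3)| = 12 m
Total distance = 59 m

59 m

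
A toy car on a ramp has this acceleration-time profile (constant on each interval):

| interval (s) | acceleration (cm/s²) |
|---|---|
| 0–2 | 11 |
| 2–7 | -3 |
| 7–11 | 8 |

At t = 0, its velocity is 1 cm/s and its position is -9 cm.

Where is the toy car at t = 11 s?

188.5 cm

On each constant-a segment, Δv = aΔt and Δx = v₀Δt + ½aΔt²; chain segment to segment.
0–2 s: v starts 1 cm/s; Δx = 1·2 + ½·11·2² = 24 cm; v ends 23 cm/s.
2–7 s: v starts 23 cm/s; Δx = 23·5 + ½·-3·5² = 77.5 cm; v ends 8 cm/s.
7–11 s: v starts 8 cm/s; Δx = 8·4 + ½·8·4² = 96 cm; v ends 40 cm/s.
x(11) = -9 + Σ Δx = 188.5 cm.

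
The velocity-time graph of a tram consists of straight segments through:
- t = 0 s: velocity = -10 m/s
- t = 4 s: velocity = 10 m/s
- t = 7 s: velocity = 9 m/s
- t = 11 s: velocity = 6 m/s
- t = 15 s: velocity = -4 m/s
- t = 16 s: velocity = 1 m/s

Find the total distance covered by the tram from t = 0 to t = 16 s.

90.6 m

Total distance travelled is ∫|v| dt — sum the magnitudes of each area piece.
0–4 s: v = 0 at t = 2 s; triangle areas 10 + 10 = 20 m
4–7 s: |½(10 + 9)(3)| = 28.5 m
7–11 s: |½(9 + 6)(4)| = 30 m
11–15 s: v = 0 at t = 13.4 s; triangle areas 7.2 + 3.2 = 10.4 m
15–16 s: v = 0 at t = 15.8 s; triangle areas 1.6 + 0.1 = 1.7 m
Total distance = 90.6 m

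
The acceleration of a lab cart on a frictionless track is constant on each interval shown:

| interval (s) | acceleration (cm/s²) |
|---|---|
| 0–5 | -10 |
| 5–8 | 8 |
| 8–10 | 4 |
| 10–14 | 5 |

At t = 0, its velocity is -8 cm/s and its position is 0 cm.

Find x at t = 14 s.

-427 cm

On each constant-a segment, Δv = aΔt and Δx = v₀Δt + ½aΔt²; chain segment to segment.
0–5 s: v starts -8 cm/s; Δx = -8·5 + ½·-10·5² = -165 cm; v ends -58 cm/s.
5–8 s: v starts -58 cm/s; Δx = -58·3 + ½·8·3² = -138 cm; v ends -34 cm/s.
8–10 s: v starts -34 cm/s; Δx = -34·2 + ½·4·2² = -60 cm; v ends -26 cm/s.
10–14 s: v starts -26 cm/s; Δx = -26·4 + ½·5·4² = -64 cm; v ends -6 cm/s.
x(14) = 0 + Σ Δx = -427 cm.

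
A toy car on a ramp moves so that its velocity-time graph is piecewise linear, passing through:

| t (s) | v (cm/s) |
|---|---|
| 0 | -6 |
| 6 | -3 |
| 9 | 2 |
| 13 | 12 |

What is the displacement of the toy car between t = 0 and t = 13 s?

-0.5 cm

Net displacement equals the area under the velocity-time graph (areas below the axis count negative).
0–6 s: ½(-6 + -3)(6) = -27 cm
6–9 s: ½(-3 + 2)(3) = -1.5 cm
9–13 s: ½(2 + 12)(4) = 28 cm
Net displacement = -0.5 cm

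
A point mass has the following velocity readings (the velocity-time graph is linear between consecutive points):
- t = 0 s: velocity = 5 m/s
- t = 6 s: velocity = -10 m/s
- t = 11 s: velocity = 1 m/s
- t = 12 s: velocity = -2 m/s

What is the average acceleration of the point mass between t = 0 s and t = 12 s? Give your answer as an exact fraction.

-7/12 m/s²

Average acceleration = Δv/Δt = (-2 − 5)/(12 − 0) = -7/12 m/s².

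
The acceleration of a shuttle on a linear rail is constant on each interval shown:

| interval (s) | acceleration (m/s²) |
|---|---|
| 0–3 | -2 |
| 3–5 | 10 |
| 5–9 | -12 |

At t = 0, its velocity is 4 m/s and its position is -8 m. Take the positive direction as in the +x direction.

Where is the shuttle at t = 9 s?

-13 m

On each constant-a segment, Δv = aΔt and Δx = v₀Δt + ½aΔt²; chain segment to segment.
0–3 s: v starts 4 m/s; Δx = 4·3 + ½·-2·3² = 3 m; v ends -2 m/s.
3–5 s: v starts -2 m/s; Δx = -2·2 + ½·10·2² = 16 m; v ends 18 m/s.
5–9 s: v starts 18 m/s; Δx = 18·4 + ½·-12·4² = -24 m; v ends -30 m/s.
x(9) = -8 + Σ Δx = -13 m.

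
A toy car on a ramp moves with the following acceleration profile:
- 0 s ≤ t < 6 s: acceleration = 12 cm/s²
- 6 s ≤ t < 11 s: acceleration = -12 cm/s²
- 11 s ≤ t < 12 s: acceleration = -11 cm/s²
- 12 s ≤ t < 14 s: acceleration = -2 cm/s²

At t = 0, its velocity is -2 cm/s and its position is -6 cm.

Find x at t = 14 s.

396.5 cm

On each constant-a segment, Δv = aΔt and Δx = v₀Δt + ½aΔt²; chain segment to segment.
0–6 s: v starts -2 cm/s; Δx = -2·6 + ½·12·6² = 204 cm; v ends 70 cm/s.
6–11 s: v starts 70 cm/s; Δx = 70·5 + ½·-12·5² = 200 cm; v ends 10 cm/s.
11–12 s: v starts 10 cm/s; Δx = 10·1 + ½·-11·1² = 4.5 cm; v ends -1 cm/s.
12–14 s: v starts -1 cm/s; Δx = -1·2 + ½·-2·2² = -6 cm; v ends -5 cm/s.
x(14) = -6 + Σ Δx = 396.5 cm.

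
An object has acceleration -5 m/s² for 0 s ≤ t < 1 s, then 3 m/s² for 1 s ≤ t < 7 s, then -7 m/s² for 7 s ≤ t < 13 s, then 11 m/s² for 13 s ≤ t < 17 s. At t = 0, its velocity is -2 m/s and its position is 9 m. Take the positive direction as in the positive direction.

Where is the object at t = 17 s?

On each constant-a segment, Δv = aΔt and Δx = v₀Δt + ½aΔt²; chain segment to segment.
0–1 s: v starts -2 m/s; Δx = -2·1 + ½·-5·1² = -4.5 m; v ends -7 m/s.
1–7 s: v starts -7 m/s; Δx = -7·6 + ½·3·6² = 12 m; v ends 11 m/s.
7–13 s: v starts 11 m/s; Δx = 11·6 + ½·-7·6² = -60 m; v ends -31 m/s.
13–17 s: v starts -31 m/s; Δx = -31·4 + ½·11·4² = -36 m; v ends 13 m/s.
x(17) = 9 + Σ Δx = -79.5 m.

-79.5 m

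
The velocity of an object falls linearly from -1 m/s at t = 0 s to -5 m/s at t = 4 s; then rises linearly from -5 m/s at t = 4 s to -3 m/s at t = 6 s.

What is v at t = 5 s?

On 4–6 s the graph is linear from -5 to -3 m/s: v(5) = -5 + (-3 − -5)·(5 − 4)/(6 − 4) = -4 m/s.

-4 m/s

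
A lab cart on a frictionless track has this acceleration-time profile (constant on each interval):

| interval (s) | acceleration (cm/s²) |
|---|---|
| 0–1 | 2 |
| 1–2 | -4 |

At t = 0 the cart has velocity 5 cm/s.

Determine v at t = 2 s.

Δv equals the area under the a-t graph; then v = v₀ + Δv.
0–1 s: 2 × 1 = 2 cm/s
1–2 s: -4 × 1 = -4 cm/s
Δv = -2 cm/s, so v(2) = 5 + (-2) = 3 cm/s.

3 cm/s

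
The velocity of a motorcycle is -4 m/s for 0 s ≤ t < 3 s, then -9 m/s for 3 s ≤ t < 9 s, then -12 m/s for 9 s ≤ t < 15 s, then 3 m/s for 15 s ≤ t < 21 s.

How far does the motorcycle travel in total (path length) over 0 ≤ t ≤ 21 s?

156 m

Total distance travelled is ∫|v| dt — sum the magnitudes of each area piece.
0–3 s: |-4| × 3 = 12 m
3–9 s: |-9| × 6 = 54 m
9–15 s: |-12| × 6 = 72 m
15–21 s: |3| × 6 = 18 m
Total distance = 156 m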